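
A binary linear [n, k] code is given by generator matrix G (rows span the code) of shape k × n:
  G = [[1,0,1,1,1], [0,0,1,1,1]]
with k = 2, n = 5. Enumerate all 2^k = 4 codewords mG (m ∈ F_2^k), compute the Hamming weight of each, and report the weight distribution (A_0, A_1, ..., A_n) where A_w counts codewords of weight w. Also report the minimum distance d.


Weight distribution: A_0 = 1, A_1 = 1, A_3 = 1, A_4 = 1. Minimum distance d = 1.

Enumerate all 2^2 = 4 messages m ∈ F_2^2.
For each, compute codeword c = mG in F_2^5, then tally its weight.
  m = 00 → c = 00000, weight = 0.
  m = 10 → c = 10111, weight = 4.
  m = 01 → c = 00111, weight = 3.
  m = 11 → c = 10000, weight = 1.
Tally weights:
  weight 0: 1 codewords.
  weight 1: 1 codewords.
  weight 3: 1 codewords.
  weight 4: 1 codewords.
Minimum distance d = smallest w > 0 with A_w > 0 = 1.
Sanity: Σ A_w = 4 = 2^2 = 4 ✓.


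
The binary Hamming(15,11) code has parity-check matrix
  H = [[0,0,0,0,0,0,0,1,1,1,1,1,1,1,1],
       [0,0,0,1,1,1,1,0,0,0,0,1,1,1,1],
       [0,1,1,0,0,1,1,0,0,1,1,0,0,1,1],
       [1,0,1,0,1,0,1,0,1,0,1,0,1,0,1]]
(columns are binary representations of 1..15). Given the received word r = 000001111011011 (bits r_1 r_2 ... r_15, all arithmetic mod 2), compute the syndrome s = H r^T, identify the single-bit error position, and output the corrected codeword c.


s = (0, 1, 1, 0)^T, error position = 6, corrected codeword c = 000000111011011

Compute s = H r^T mod 2 one row at a time:
  s_1 = 1 + 1 + 0 + 1 + 1 + 0 + 1 + 1 = 6 ≡ 0 (mod 2).
  s_2 = 0 + 0 + 1 + 1 + 1 + 0 + 1 + 1 = 5 ≡ 1 (mod 2).
  s_3 = 0 + 0 + 1 + 1 + 0 + 1 + 1 + 1 = 5 ≡ 1 (mod 2).
  s_4 = 0 + 0 + 0 + 1 + 1 + 1 + 0 + 1 = 4 ≡ 0 (mod 2).
s = (0, 1, 1, 0)^T — this equals column 6 of H (binary 0110), so error is at position 6.
Correct: flip bit 6 of r = 000001111011011 to get c = 000000111011011.


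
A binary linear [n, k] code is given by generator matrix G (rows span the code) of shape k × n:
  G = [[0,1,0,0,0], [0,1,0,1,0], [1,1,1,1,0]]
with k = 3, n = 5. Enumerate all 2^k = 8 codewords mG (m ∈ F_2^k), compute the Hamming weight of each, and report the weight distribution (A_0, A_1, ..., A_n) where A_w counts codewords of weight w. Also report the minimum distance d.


Weight distribution: A_0 = 1, A_1 = 2, A_2 = 2, A_3 = 2, A_4 = 1. Minimum distance d = 1.

Enumerate all 2^3 = 8 messages m ∈ F_2^3.
For each, compute codeword c = mG in F_2^5, then tally its weight.
  m = 000 → c = 00000, weight = 0.
  m = 100 → c = 01000, weight = 1.
  m = 010 → c = 01010, weight = 2.
  m = 110 → c = 00010, weight = 1.
  m = 001 → c = 11110, weight = 4.
  m = 101 → c = 10110, weight = 3.
  m = 011 → c = 10100, weight = 2.
  m = 111 → c = 11100, weight = 3.
Tally weights:
  weight 0: 1 codewords.
  weight 1: 2 codewords.
  weight 2: 2 codewords.
  weight 3: 2 codewords.
  weight 4: 1 codewords.
Minimum distance d = smallest w > 0 with A_w > 0 = 1.
Sanity: Σ A_w = 8 = 2^3 = 8 ✓.


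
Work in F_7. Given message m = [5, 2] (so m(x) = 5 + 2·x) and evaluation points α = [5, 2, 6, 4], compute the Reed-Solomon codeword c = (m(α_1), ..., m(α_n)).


c = [1, 2, 3, 6]

Message polynomial: m(x) = 5 + 2·x (mod 7).
For each evaluation point α_i, compute m(α_i) mod 7:
  α_1 = 5: Horner steps 2 → 1, so m(5) = 1.
  α_2 = 2: Horner steps 2 → 2, so m(2) = 2.
  α_3 = 6: Horner steps 2 → 3, so m(6) = 3.
  α_4 = 4: Horner steps 2 → 6, so m(4) = 6.
Codeword c = [1, 2, 3, 6] ∈ F_7^4.


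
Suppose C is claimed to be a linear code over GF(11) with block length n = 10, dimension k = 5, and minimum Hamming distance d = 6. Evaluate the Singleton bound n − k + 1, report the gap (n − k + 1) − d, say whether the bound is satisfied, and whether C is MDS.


Singleton RHS = n − k + 1 = 6, slack = 0, bound satisfied, MDS.

Singleton bound: d ≤ n − k + 1.
Here n = 10, k = 5, so n − k + 1 = 6.
Given d = 6, check d ≤ 6: YES.
Slack = (n − k + 1) − d = 0.
The code is MDS (slack = 0).
Description: the claimed parameters are [10, 5, 6]_11; such a code would be MDS (meets Singleton bound).


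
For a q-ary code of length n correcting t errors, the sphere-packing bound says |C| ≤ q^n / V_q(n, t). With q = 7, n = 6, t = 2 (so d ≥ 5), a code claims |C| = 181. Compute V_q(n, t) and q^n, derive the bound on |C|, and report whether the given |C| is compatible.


V_q(n, t) = 577, q^n = 117649, Hamming bound = 203, |C| = 181 ≤ bound (satisfied).

Step 1: Compute V_q(n, t) = Σ_{j=0}^2 C(n, j) (q−1)^j.
  j = 0: C(6,0)·(6)^0 = 1·1 = 1.
  j = 1: C(6,1)·(6)^1 = 6·6 = 36.
  j = 2: C(6,2)·(6)^2 = 15·36 = 540.
  V_q(n, t) = 1 + 36 + 540 = 577.
Step 2: q^n = 7^6 = 117649.
Step 3: Hamming bound ⌊q^n / V_q(n,t)⌋ = ⌊117649/577⌋ = 203.
Step 4: Compare |C| = 181 to 203: satisfied.
The claimed |C| lies below the Hamming bound.


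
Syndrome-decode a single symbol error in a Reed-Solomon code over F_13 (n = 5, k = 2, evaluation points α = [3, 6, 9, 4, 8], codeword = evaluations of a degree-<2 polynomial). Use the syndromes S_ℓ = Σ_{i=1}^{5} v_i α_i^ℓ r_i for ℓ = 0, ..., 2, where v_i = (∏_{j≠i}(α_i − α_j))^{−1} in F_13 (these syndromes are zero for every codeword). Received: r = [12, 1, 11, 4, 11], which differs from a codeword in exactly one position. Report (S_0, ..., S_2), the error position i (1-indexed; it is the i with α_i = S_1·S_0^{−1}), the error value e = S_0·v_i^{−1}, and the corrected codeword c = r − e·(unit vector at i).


S = (5, 6, 2), error at position 3, error magnitude e = 8, c = [12, 1, 3, 4, 11].

Step 1: column multipliers v_i = (∏_{j≠i}(α_i − α_j))^{−1} mod 13.
  i = 1 (α = 3): (3−6)(3−9)(3−4)(3−8) = (−3)·(−6)·(−1)·(−5) = 90 ≡ 12, so v_1 = 12^{−1} = 12 (mod 13).
  i = 2 (α = 6): (6−3)(6−9)(6−4)(6−8) = 3·(−3)·2·(−2) = 36 ≡ 10, so v_2 = 10^{−1} = 4 (mod 13).
  i = 3 (α = 9): (9−3)(9−6)(9−4)(9−8) = 6·3·5·1 = 90 ≡ 12, so v_3 = 12^{−1} = 12 (mod 13).
  i = 4 (α = 4): (4−3)(4−6)(4−9)(4−8) = 1·(−2)·(−5)·(−4) = −40 ≡ 12, so v_4 = 12^{−1} = 12 (mod 13).
  i = 5 (α = 8): (8−3)(8−6)(8−9)(8−4) = 5·2·(−1)·4 = −40 ≡ 12, so v_5 = 12^{−1} = 12 (mod 13).
  v = [12, 4, 12, 12, 12].
Step 2: syndromes of r = [12, 1, 11, 4, 11] (all sums mod 13).
  S_0 = Σ v_i r_i = 12·12 + 4·1 + 12·11 + 12·4 + 12·11 = 460 ≡ 5.
  S_1 = Σ v_i α_i r_i = 12·3·12 + 4·6·1 + 12·9·11 + 12·4·4 + 12·8·11 = 2892 ≡ 6.
  α_i^2 mod 13 = [9, 10, 3, 3, 12].
  S_2 = Σ v_i α_i^2 r_i = 12·9·12 + 4·10·1 + 12·3·11 + 12·3·4 + 12·12·11 = 3460 ≡ 2.
  S = (5, 6, 2) ≠ 0, so r is not a codeword (an error is present).
Step 3: locate the error. For a single error e at position i, S_ℓ = v_i·e·α_i^ℓ, so α_err = S_1/S_0.
  S_0^{−1} = 5^{−1} = 8 (mod 13), so α_err = 6·8 = 48 ≡ 9 = α_3. Error position i = 3.
  Consistency check: S_2/S_1 = 2·11 = 22 ≡ 9 = α_err ✓ (single-error assumption holds).
Step 4: error magnitude e = S_0/v_3 = S_0·∏_{j≠3}(α_3 − α_j) = 5·12 = 60 ≡ 8 (mod 13).
Step 5: correct position 3: c_3 = r_3 − e = 11 − 8 ≡ 3 (mod 13). Hence c = [12, 1, 3, 4, 11].
  Check: interpolating c through the α_i gives m(x) = 10 + 5·x (degree < 2) with m(α_i) = c_i for every i, so c is indeed a codeword.


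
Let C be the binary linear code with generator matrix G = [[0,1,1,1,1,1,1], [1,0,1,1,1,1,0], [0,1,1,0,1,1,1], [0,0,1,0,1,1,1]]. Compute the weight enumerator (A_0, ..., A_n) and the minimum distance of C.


Weight distribution: A_0 = 1, A_1 = 2, A_2 = 2, A_3 = 2, A_4 = 3, A_5 = 4, A_6 = 2. Minimum distance d = 1.

Enumerate all 2^4 = 16 messages m ∈ F_2^4.
For each, compute codeword c = mG in F_2^7, then tally its weight.
  m = 0000 → c = 0000000, weight = 0.
  m = 1000 → c = 0111111, weight = 6.
  m = 0100 → c = 1011110, weight = 5.
  m = 1100 → c = 1100001, weight = 3.
  m = 0010 → c = 0110111, weight = 5.
  m = 1010 → c = 0001000, weight = 1.
  m = 0110 → c = 1101001, weight = 4.
  m = 1110 → c = 1010110, weight = 4.
  m = 0001 → c = 0010111, weight = 4.
  m = 1001 → c = 0101000, weight = 2.
  m = 0101 → c = 1001001, weight = 3.
  m = 1101 → c = 1110110, weight = 5.
  m = 0011 → c = 0100000, weight = 1.
  m = 1011 → c = 0011111, weight = 5.
  m = 0111 → c = 1111110, weight = 6.
  m = 1111 → c = 1000001, weight = 2.
Tally weights:
  weight 0: 1 codewords.
  weight 1: 2 codewords.
  weight 2: 2 codewords.
  weight 3: 2 codewords.
  weight 4: 3 codewords.
  weight 5: 4 codewords.
  weight 6: 2 codewords.
Minimum distance d = smallest w > 0 with A_w > 0 = 1.
Sanity: Σ A_w = 16 = 2^4 = 16 ✓.


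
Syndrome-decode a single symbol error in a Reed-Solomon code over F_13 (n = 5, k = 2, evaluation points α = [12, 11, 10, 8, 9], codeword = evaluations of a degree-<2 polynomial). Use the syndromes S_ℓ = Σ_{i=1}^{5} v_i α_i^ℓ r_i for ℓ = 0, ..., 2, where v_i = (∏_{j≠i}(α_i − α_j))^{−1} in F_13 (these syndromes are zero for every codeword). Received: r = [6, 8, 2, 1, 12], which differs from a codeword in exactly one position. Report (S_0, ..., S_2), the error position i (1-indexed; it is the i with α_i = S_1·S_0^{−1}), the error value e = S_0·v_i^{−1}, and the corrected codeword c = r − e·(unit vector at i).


S = (11, 6, 8), error at position 3, error magnitude e = 5, c = [6, 8, 10, 1, 12].

Step 1: column multipliers v_i = (∏_{j≠i}(α_i − α_j))^{−1} mod 13.
  i = 1 (α = 12): (12−11)(12−10)(12−8)(12−9) = 1·2·4·3 = 24 ≡ 11, so v_1 = 11^{−1} = 6 (mod 13).
  i = 2 (α = 11): (11−12)(11−10)(11−8)(11−9) = (−1)·1·3·2 = −6 ≡ 7, so v_2 = 7^{−1} = 2 (mod 13).
  i = 3 (α = 10): (10−12)(10−11)(10−8)(10−9) = (−2)·(−1)·2·1 = 4 ≡ 4, so v_3 = 4^{−1} = 10 (mod 13).
  i = 4 (α = 8): (8−12)(8−11)(8−10)(8−9) = (−4)·(−3)·(−2)·(−1) = 24 ≡ 11, so v_4 = 11^{−1} = 6 (mod 13).
  i = 5 (α = 9): (9−12)(9−11)(9−10)(9−8) = (−3)·(−2)·(−1)·1 = −6 ≡ 7, so v_5 = 7^{−1} = 2 (mod 13).
  v = [6, 2, 10, 6, 2].
Step 2: syndromes of r = [6, 8, 2, 1, 12] (all sums mod 13).
  S_0 = Σ v_i r_i = 6·6 + 2·8 + 10·2 + 6·1 + 2·12 = 102 ≡ 11.
  S_1 = Σ v_i α_i r_i = 6·12·6 + 2·11·8 + 10·10·2 + 6·8·1 + 2·9·12 = 1072 ≡ 6.
  α_i^2 mod 13 = [1, 4, 9, 12, 3].
  S_2 = Σ v_i α_i^2 r_i = 6·1·6 + 2·4·8 + 10·9·2 + 6·12·1 + 2·3·12 = 424 ≡ 8.
  S = (11, 6, 8) ≠ 0, so r is not a codeword (an error is present).
Step 3: locate the error. For a single error e at position i, S_ℓ = v_i·e·α_i^ℓ, so α_err = S_1/S_0.
  S_0^{−1} = 11^{−1} = 6 (mod 13), so α_err = 6·6 = 36 ≡ 10 = α_3. Error position i = 3.
  Consistency check: S_2/S_1 = 8·11 = 88 ≡ 10 = α_err ✓ (single-error assumption holds).
Step 4: error magnitude e = S_0/v_3 = S_0·∏_{j≠3}(α_3 − α_j) = 11·4 = 44 ≡ 5 (mod 13).
Step 5: correct position 3: c_3 = r_3 − e = 2 − 5 ≡ 10 (mod 13). Hence c = [6, 8, 10, 1, 12].
  Check: interpolating c through the α_i gives m(x) = 4 + 11·x (degree < 2) with m(α_i) = c_i for every i, so c is indeed a codeword.


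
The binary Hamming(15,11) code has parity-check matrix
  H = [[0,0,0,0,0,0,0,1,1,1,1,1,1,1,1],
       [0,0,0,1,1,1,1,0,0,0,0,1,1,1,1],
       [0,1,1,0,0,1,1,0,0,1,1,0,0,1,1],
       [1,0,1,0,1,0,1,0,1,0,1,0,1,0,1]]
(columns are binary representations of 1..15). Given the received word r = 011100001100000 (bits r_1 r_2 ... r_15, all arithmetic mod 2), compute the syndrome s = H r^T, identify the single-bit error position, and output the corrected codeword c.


s = (0, 1, 1, 0)^T, error position = 6, corrected codeword c = 011101001100000

Compute s = H r^T mod 2 one row at a time:
  s_1 = 0 + 1 + 1 + 0 + 0 + 0 + 0 + 0 = 2 ≡ 0 (mod 2).
  s_2 = 1 + 0 + 0 + 0 + 0 + 0 + 0 + 0 = 1 ≡ 1 (mod 2).
  s_3 = 1 + 1 + 0 + 0 + 1 + 0 + 0 + 0 = 3 ≡ 1 (mod 2).
  s_4 = 0 + 1 + 0 + 0 + 1 + 0 + 0 + 0 = 2 ≡ 0 (mod 2).
s = (0, 1, 1, 0)^T — this equals column 6 of H (binary 0110), so error is at position 6.
Correct: flip bit 6 of r = 011100001100000 to get c = 011101001100000.


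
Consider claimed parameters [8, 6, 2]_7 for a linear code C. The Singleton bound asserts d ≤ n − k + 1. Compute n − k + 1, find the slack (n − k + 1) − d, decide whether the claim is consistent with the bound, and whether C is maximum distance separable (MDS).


Singleton RHS = n − k + 1 = 3, slack = 1, bound satisfied, not MDS.

Singleton bound: d ≤ n − k + 1.
Here n = 8, k = 6, so n − k + 1 = 3.
Given d = 2, check d ≤ 3: YES.
Slack = (n − k + 1) − d = 1.
The code is NOT MDS (slack = 1 > 0).
Description: the claimed parameters are [8, 6, 2]_7; such a code would be non-MDS.


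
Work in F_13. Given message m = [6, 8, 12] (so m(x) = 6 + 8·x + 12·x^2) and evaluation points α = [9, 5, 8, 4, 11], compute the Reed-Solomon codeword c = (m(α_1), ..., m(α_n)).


c = [10, 8, 6, 9, 12]

Message polynomial: m(x) = 6 + 8·x + 12·x^2 (mod 13).
For each evaluation point α_i, compute m(α_i) mod 13:
  α_1 = 9: Horner steps 12 → 12 → 10, so m(9) = 10.
  α_2 = 5: Horner steps 12 → 3 → 8, so m(5) = 8.
  α_3 = 8: Horner steps 12 → 0 → 6, so m(8) = 6.
  α_4 = 4: Horner steps 12 → 4 → 9, so m(4) = 9.
  α_5 = 11: Horner steps 12 → 10 → 12, so m(11) = 12.
Codeword c = [10, 8, 6, 9, 12] ∈ F_13^5.


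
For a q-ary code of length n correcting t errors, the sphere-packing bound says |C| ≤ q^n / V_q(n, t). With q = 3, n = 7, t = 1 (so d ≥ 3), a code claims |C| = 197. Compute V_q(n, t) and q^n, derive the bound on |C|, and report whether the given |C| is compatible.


V_q(n, t) = 15, q^n = 2187, Hamming bound = 145, |C| = 197 > bound (violated).

Step 1: Compute V_q(n, t) = Σ_{j=0}^1 C(n, j) (q−1)^j.
  j = 0: C(7,0)·(2)^0 = 1·1 = 1.
  j = 1: C(7,1)·(2)^1 = 7·2 = 14.
  V_q(n, t) = 1 + 14 = 15.
Step 2: q^n = 3^7 = 2187.
Step 3: Hamming bound ⌊q^n / V_q(n,t)⌋ = ⌊2187/15⌋ = 145.
Step 4: Compare |C| = 197 to 145: violated.
The claimed |C| lies above the Hamming bound, so no 3-ary code of length 7 with d ≥ 3 can have 197 codewords.


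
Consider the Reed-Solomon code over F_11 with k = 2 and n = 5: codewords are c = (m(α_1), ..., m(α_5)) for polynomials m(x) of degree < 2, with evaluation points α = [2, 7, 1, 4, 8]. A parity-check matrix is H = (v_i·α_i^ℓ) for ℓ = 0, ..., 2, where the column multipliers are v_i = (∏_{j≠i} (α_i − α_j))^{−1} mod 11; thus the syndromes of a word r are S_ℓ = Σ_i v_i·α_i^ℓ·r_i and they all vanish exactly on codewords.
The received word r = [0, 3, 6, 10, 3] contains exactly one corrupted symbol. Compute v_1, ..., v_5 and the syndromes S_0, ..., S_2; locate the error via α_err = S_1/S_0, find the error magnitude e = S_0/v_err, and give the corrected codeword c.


S = (2, 5, 7), error at position 5, error magnitude e = 6, c = [0, 3, 6, 10, 8].

Step 1: column multipliers v_i = (∏_{j≠i}(α_i − α_j))^{−1} mod 11.
  i = 1 (α = 2): (2−7)(2−1)(2−4)(2−8) = (−5)·1·(−2)·(−6) = −60 ≡ 6, so v_1 = 6^{−1} = 2 (mod 11).
  i = 2 (α = 7): (7−2)(7−1)(7−4)(7−8) = 5·6·3·(−1) = −90 ≡ 9, so v_2 = 9^{−1} = 5 (mod 11).
  i = 3 (α = 1): (1−2)(1−7)(1−4)(1−8) = (−1)·(−6)·(−3)·(−7) = 126 ≡ 5, so v_3 = 5^{−1} = 9 (mod 11).
  i = 4 (α = 4): (4−2)(4−7)(4−1)(4−8) = 2·(−3)·3·(−4) = 72 ≡ 6, so v_4 = 6^{−1} = 2 (mod 11).
  i = 5 (α = 8): (8−2)(8−7)(8−1)(8−4) = 6·1·7·4 = 168 ≡ 3, so v_5 = 3^{−1} = 4 (mod 11).
  v = [2, 5, 9, 2, 4].
Step 2: syndromes of r = [0, 3, 6, 10, 3] (all sums mod 11).
  S_0 = Σ v_i r_i = 2·0 + 5·3 + 9·6 + 2·10 + 4·3 = 101 ≡ 2.
  S_1 = Σ v_i α_i r_i = 2·2·0 + 5·7·3 + 9·1·6 + 2·4·10 + 4·8·3 = 335 ≡ 5.
  α_i^2 mod 11 = [4, 5, 1, 5, 9].
  S_2 = Σ v_i α_i^2 r_i = 2·4·0 + 5·5·3 + 9·1·6 + 2·5·10 + 4·9·3 = 337 ≡ 7.
  S = (2, 5, 7) ≠ 0, so r is not a codeword (an error is present).
Step 3: locate the error. For a single error e at position i, S_ℓ = v_i·e·α_i^ℓ, so α_err = S_1/S_0.
  S_0^{−1} = 2^{−1} = 6 (mod 11), so α_err = 5·6 = 30 ≡ 8 = α_5. Error position i = 5.
  Consistency check: S_2/S_1 = 7·9 = 63 ≡ 8 = α_err ✓ (single-error assumption holds).
Step 4: error magnitude e = S_0/v_5 = S_0·∏_{j≠5}(α_5 − α_j) = 2·3 = 6 ≡ 6 (mod 11).
Step 5: correct position 5: c_5 = r_5 − e = 3 − 6 ≡ 8 (mod 11). Hence c = [0, 3, 6, 10, 8].
  Check: interpolating c through the α_i gives m(x) = 1 + 5·x (degree < 2) with m(α_i) = c_i for every i, so c is indeed a codeword.


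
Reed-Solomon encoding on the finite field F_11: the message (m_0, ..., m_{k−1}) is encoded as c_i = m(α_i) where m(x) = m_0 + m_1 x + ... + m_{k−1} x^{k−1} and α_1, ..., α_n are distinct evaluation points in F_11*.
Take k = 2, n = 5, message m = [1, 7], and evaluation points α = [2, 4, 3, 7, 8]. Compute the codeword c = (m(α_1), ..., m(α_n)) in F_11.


c = [4, 7, 0, 6, 2]

Message polynomial: m(x) = 1 + 7·x (mod 11).
For each evaluation point α_i, compute m(α_i) mod 11:
  α_1 = 2: Horner steps 7 → 4, so m(2) = 4.
  α_2 = 4: Horner steps 7 → 7, so m(4) = 7.
  α_3 = 3: Horner steps 7 → 0, so m(3) = 0.
  α_4 = 7: Horner steps 7 → 6, so m(7) = 6.
  α_5 = 8: Horner steps 7 → 2, so m(8) = 2.
Codeword c = [4, 7, 0, 6, 2] ∈ F_11^5.


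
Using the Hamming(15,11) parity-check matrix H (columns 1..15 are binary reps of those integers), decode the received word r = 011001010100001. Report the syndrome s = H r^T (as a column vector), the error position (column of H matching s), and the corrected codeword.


s = (1, 0, 1, 0)^T, error position = 10, corrected codeword c = 011001010000001

Compute s = H r^T mod 2 one row at a time:
  s_1 = 1 + 0 + 1 + 0 + 0 + 0 + 0 + 1 = 3 ≡ 1 (mod 2).
  s_2 = 0 + 0 + 1 + 0 + 0 + 0 + 0 + 1 = 2 ≡ 0 (mod 2).
  s_3 = 1 + 1 + 1 + 0 + 1 + 0 + 0 + 1 = 5 ≡ 1 (mod 2).
  s_4 = 0 + 1 + 0 + 0 + 0 + 0 + 0 + 1 = 2 ≡ 0 (mod 2).
s = (1, 0, 1, 0)^T — this equals column 10 of H (binary 1010), so error is at position 10.
Correct: flip bit 10 of r = 011001010100001 to get c = 011001010000001.


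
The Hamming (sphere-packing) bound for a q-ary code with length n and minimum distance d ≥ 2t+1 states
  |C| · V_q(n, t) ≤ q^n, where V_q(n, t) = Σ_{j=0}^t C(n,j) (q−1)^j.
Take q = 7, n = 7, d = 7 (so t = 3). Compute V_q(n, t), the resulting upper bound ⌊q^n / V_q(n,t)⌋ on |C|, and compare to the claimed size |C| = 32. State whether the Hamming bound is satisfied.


V_q(n, t) = 8359, q^n = 823543, Hamming bound = 98, |C| = 32 ≤ bound (satisfied).

Step 1: Compute V_q(n, t) = Σ_{j=0}^3 C(n, j) (q−1)^j.
  j = 0: C(7,0)·(6)^0 = 1·1 = 1.
  j = 1: C(7,1)·(6)^1 = 7·6 = 42.
  j = 2: C(7,2)·(6)^2 = 21·36 = 756.
  j = 3: C(7,3)·(6)^3 = 35·216 = 7560.
  V_q(n, t) = 1 + 42 + 756 + 7560 = 8359.
Step 2: q^n = 7^7 = 823543.
Step 3: Hamming bound ⌊q^n / V_q(n,t)⌋ = ⌊823543/8359⌋ = 98.
Step 4: Compare |C| = 32 to 98: satisfied.
The claimed |C| lies below the Hamming bound.


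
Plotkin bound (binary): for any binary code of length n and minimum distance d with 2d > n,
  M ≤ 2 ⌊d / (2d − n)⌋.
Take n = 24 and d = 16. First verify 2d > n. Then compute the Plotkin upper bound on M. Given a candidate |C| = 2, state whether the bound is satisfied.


Plotkin bound M ≤ 4; given |C| = 2 ≤ bound (satisfied).

Check applicability: 2d = 32, n = 24.
2d − n = 8 > 0, so Plotkin applies.
Compute d/(2d−n) = 16/8 ≈ 2.0000.
⌊d/(2d−n)⌋ = 2.
Plotkin bound: M ≤ 2·2 = 4.
Given |C| = 2, check: satisfied.
This |C| is below the Plotkin bound.


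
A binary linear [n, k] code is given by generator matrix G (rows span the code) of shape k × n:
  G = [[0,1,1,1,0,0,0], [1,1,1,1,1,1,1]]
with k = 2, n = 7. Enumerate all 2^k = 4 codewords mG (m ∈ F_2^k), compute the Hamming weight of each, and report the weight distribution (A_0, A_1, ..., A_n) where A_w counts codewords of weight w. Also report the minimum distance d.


Weight distribution: A_0 = 1, A_3 = 1, A_4 = 1, A_7 = 1. Minimum distance d = 3.

Enumerate all 2^2 = 4 messages m ∈ F_2^2.
For each, compute codeword c = mG in F_2^7, then tally its weight.
  m = 00 → c = 0000000, weight = 0.
  m = 10 → c = 0111000, weight = 3.
  m = 01 → c = 1111111, weight = 7.
  m = 11 → c = 1000111, weight = 4.
Tally weights:
  weight 0: 1 codewords.
  weight 3: 1 codewords.
  weight 4: 1 codewords.
  weight 7: 1 codewords.
Minimum distance d = smallest w > 0 with A_w > 0 = 3.
Sanity: Σ A_w = 4 = 2^2 = 4 ✓.


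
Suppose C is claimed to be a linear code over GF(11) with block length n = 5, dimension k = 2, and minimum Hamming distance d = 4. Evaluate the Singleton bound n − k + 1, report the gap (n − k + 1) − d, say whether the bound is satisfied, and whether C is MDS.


Singleton RHS = n − k + 1 = 4, slack = 0, bound satisfied, MDS.

Singleton bound: d ≤ n − k + 1.
Here n = 5, k = 2, so n − k + 1 = 4.
Given d = 4, check d ≤ 4: YES.
Slack = (n − k + 1) − d = 0.
The code is MDS (slack = 0).
Description: the claimed parameters are [5, 2, 4]_11; such a code would be MDS (meets Singleton bound).


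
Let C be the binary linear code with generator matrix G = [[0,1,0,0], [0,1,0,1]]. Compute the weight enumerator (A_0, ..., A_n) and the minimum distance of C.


Weight distribution: A_0 = 1, A_1 = 2, A_2 = 1. Minimum distance d = 1.

Enumerate all 2^2 = 4 messages m ∈ F_2^2.
For each, compute codeword c = mG in F_2^4, then tally its weight.
  m = 00 → c = 0000, weight = 0.
  m = 10 → c = 0100, weight = 1.
  m = 01 → c = 0101, weight = 2.
  m = 11 → c = 0001, weight = 1.
Tally weights:
  weight 0: 1 codewords.
  weight 1: 2 codewords.
  weight 2: 1 codewords.
Minimum distance d = smallest w > 0 with A_w > 0 = 1.
Sanity: Σ A_w = 4 = 2^2 = 4 ✓.


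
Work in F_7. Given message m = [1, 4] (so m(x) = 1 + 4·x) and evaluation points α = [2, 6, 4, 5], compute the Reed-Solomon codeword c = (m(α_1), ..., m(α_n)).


c = [2, 4, 3, 0]

Message polynomial: m(x) = 1 + 4·x (mod 7).
For each evaluation point α_i, compute m(α_i) mod 7:
  α_1 = 2: Horner steps 4 → 2, so m(2) = 2.
  α_2 = 6: Horner steps 4 → 4, so m(6) = 4.
  α_3 = 4: Horner steps 4 → 3, so m(4) = 3.
  α_4 = 5: Horner steps 4 → 0, so m(5) = 0.
Codeword c = [2, 4, 3, 0] ∈ F_7^4.


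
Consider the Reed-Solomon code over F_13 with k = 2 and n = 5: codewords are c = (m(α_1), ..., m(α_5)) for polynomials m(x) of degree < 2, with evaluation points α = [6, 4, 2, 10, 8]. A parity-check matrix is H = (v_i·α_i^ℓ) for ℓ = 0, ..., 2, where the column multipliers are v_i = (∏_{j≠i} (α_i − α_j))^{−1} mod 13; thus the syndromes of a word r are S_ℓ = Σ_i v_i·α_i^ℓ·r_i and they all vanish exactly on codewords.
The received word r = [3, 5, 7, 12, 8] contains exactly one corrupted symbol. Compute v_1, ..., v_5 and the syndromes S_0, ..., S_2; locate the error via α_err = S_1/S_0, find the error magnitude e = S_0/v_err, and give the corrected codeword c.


S = (9, 7, 4), error at position 5, error magnitude e = 7, c = [3, 5, 7, 12, 1].

Step 1: column multipliers v_i = (∏_{j≠i}(α_i − α_j))^{−1} mod 13.
  i = 1 (α = 6): (6−4)(6−2)(6−10)(6−8) = 2·4·(−4)·(−2) = 64 ≡ 12, so v_1 = 12^{−1} = 12 (mod 13).
  i = 2 (α = 4): (4−6)(4−2)(4−10)(4−8) = (−2)·2·(−6)·(−4) = −96 ≡ 8, so v_2 = 8^{−1} = 5 (mod 13).
  i = 3 (α = 2): (2−6)(2−4)(2−10)(2−8) = (−4)·(−2)·(−8)·(−6) = 384 ≡ 7, so v_3 = 7^{−1} = 2 (mod 13).
  i = 4 (α = 10): (10−6)(10−4)(10−2)(10−8) = 4·6·8·2 = 384 ≡ 7, so v_4 = 7^{−1} = 2 (mod 13).
  i = 5 (α = 8): (8−6)(8−4)(8−2)(8−10) = 2·4·6·(−2) = −96 ≡ 8, so v_5 = 8^{−1} = 5 (mod 13).
  v = [12, 5, 2, 2, 5].
Step 2: syndromes of r = [3, 5, 7, 12, 8] (all sums mod 13).
  S_0 = Σ v_i r_i = 12·3 + 5·5 + 2·7 + 2·12 + 5·8 = 139 ≡ 9.
  S_1 = Σ v_i α_i r_i = 12·6·3 + 5·4·5 + 2·2·7 + 2·10·12 + 5·8·8 = 904 ≡ 7.
  α_i^2 mod 13 = [10, 3, 4, 9, 12].
  S_2 = Σ v_i α_i^2 r_i = 12·10·3 + 5·3·5 + 2·4·7 + 2·9·12 + 5·12·8 = 1187 ≡ 4.
  S = (9, 7, 4) ≠ 0, so r is not a codeword (an error is present).
Step 3: locate the error. For a single error e at position i, S_ℓ = v_i·e·α_i^ℓ, so α_err = S_1/S_0.
  S_0^{−1} = 9^{−1} = 3 (mod 13), so α_err = 7·3 = 21 ≡ 8 = α_5. Error position i = 5.
  Consistency check: S_2/S_1 = 4·2 = 8 ≡ 8 = α_err ✓ (single-error assumption holds).
Step 4: error magnitude e = S_0/v_5 = S_0·∏_{j≠5}(α_5 − α_j) = 9·8 = 72 ≡ 7 (mod 13).
Step 5: correct position 5: c_5 = r_5 − e = 8 − 7 ≡ 1 (mod 13). Hence c = [3, 5, 7, 12, 1].
  Check: interpolating c through the α_i gives m(x) = 9 + 12·x (degree < 2) with m(α_i) = c_i for every i, so c is indeed a codeword.


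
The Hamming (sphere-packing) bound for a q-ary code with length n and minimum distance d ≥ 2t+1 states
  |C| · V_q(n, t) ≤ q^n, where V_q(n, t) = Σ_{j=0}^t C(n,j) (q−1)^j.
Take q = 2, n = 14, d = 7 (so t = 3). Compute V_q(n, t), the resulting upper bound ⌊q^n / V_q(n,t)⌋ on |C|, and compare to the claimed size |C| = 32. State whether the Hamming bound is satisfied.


V_q(n, t) = 470, q^n = 16384, Hamming bound = 34, |C| = 32 ≤ bound (satisfied).

Step 1: Compute V_q(n, t) = Σ_{j=0}^3 C(n, j) (q−1)^j.
  j = 0: C(14,0)·(1)^0 = 1·1 = 1.
  j = 1: C(14,1)·(1)^1 = 14·1 = 14.
  j = 2: C(14,2)·(1)^2 = 91·1 = 91.
  j = 3: C(14,3)·(1)^3 = 364·1 = 364.
  V_q(n, t) = 1 + 14 + 91 + 364 = 470.
Step 2: q^n = 2^14 = 16384.
Step 3: Hamming bound ⌊q^n / V_q(n,t)⌋ = ⌊16384/470⌋ = 34.
Step 4: Compare |C| = 32 to 34: satisfied.
The claimed |C| lies below the Hamming bound.


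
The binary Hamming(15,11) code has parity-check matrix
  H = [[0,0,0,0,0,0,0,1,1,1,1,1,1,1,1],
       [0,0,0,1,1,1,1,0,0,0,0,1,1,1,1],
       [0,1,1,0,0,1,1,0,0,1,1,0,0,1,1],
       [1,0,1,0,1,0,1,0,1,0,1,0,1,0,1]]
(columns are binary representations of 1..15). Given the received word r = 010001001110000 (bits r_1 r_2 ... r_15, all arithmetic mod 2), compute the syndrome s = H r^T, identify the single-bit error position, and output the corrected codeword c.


s = (1, 1, 0, 0)^T, error position = 12, corrected codeword c = 010001001111000

Compute s = H r^T mod 2 one row at a time:
  s_1 = 0 + 1 + 1 + 1 + 0 + 0 + 0 + 0 = 3 ≡ 1 (mod 2).
  s_2 = 0 + 0 + 1 + 0 + 0 + 0 + 0 + 0 = 1 ≡ 1 (mod 2).
  s_3 = 1 + 0 + 1 + 0 + 1 + 1 + 0 + 0 = 4 ≡ 0 (mod 2).
  s_4 = 0 + 0 + 0 + 0 + 1 + 1 + 0 + 0 = 2 ≡ 0 (mod 2).
s = (1, 1, 0, 0)^T — this equals column 12 of H (binary 1100), so error is at position 12.
Correct: flip bit 12 of r = 010001001110000 to get c = 010001001111000.


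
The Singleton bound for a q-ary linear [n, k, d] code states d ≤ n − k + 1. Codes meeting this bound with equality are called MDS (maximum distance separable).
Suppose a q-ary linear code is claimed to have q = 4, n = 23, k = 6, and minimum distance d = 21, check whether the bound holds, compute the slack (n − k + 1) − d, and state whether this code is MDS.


Singleton RHS = n − k + 1 = 18, slack = -3, bound violated (no such code; not MDS).

Singleton bound: d ≤ n − k + 1.
Here n = 23, k = 6, so n − k + 1 = 18.
Given d = 21, check d ≤ 18: NO.
Slack = (n − k + 1) − d = -3.
The slack is negative: d = 21 exceeds n − k + 1 = 18 by 3, so the Singleton bound is violated and no linear [23, 6, 21]_4 code can exist. In particular it is not MDS (MDS requires d = n − k + 1 exactly).
Description: the claimed parameters are [23, 6, 21]_4; such a code would be impossible (violates the Singleton bound).


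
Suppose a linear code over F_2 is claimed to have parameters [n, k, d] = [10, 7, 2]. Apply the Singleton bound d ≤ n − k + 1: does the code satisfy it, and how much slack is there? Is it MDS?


Singleton RHS = n − k + 1 = 4, slack = 2, bound satisfied, not MDS.

Singleton bound: d ≤ n − k + 1.
Here n = 10, k = 7, so n − k + 1 = 4.
Given d = 2, check d ≤ 4: YES.
Slack = (n − k + 1) − d = 2.
The code is NOT MDS (slack = 2 > 0).
Description: the claimed parameters are [10, 7, 2]_2; such a code would be non-MDS.


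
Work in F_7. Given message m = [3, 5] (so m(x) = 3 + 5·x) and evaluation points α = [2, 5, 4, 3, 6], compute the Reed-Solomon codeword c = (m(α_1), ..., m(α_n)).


c = [6, 0, 2, 4, 5]

Message polynomial: m(x) = 3 + 5·x (mod 7).
For each evaluation point α_i, compute m(α_i) mod 7:
  α_1 = 2: Horner steps 5 → 6, so m(2) = 6.
  α_2 = 5: Horner steps 5 → 0, so m(5) = 0.
  α_3 = 4: Horner steps 5 → 2, so m(4) = 2.
  α_4 = 3: Horner steps 5 → 4, so m(3) = 4.
  α_5 = 6: Horner steps 5 → 5, so m(6) = 5.
Codeword c = [6, 0, 2, 4, 5] ∈ F_7^5.


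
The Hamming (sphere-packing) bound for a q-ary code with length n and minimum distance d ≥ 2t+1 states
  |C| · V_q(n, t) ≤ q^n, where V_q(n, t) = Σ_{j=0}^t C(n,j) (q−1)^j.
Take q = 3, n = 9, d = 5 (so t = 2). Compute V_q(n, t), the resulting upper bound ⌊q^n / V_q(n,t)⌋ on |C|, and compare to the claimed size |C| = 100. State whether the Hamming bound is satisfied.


V_q(n, t) = 163, q^n = 19683, Hamming bound = 120, |C| = 100 ≤ bound (satisfied).

Step 1: Compute V_q(n, t) = Σ_{j=0}^2 C(n, j) (q−1)^j.
  j = 0: C(9,0)·(2)^0 = 1·1 = 1.
  j = 1: C(9,1)·(2)^1 = 9·2 = 18.
  j = 2: C(9,2)·(2)^2 = 36·4 = 144.
  V_q(n, t) = 1 + 18 + 144 = 163.
Step 2: q^n = 3^9 = 19683.
Step 3: Hamming bound ⌊q^n / V_q(n,t)⌋ = ⌊19683/163⌋ = 120.
Step 4: Compare |C| = 100 to 120: satisfied.
The claimed |C| lies below the Hamming bound.


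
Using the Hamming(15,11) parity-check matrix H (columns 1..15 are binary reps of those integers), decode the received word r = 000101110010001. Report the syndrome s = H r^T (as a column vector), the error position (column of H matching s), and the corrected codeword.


s = (1, 0, 0, 1)^T, error position = 9, corrected codeword c = 000101111010001

Compute s = H r^T mod 2 one row at a time:
  s_1 = 1 + 0 + 0 + 1 + 0 + 0 + 0 + 1 = 3 ≡ 1 (mod 2).
  s_2 = 1 + 0 + 1 + 1 + 0 + 0 + 0 + 1 = 4 ≡ 0 (mod 2).
  s_3 = 0 + 0 + 1 + 1 + 0 + 1 + 0 + 1 = 4 ≡ 0 (mod 2).
  s_4 = 0 + 0 + 0 + 1 + 0 + 1 + 0 + 1 = 3 ≡ 1 (mod 2).
s = (1, 0, 0, 1)^T — this equals column 9 of H (binary 1001), so error is at position 9.
Correct: flip bit 9 of r = 000101110010001 to get c = 000101111010001.


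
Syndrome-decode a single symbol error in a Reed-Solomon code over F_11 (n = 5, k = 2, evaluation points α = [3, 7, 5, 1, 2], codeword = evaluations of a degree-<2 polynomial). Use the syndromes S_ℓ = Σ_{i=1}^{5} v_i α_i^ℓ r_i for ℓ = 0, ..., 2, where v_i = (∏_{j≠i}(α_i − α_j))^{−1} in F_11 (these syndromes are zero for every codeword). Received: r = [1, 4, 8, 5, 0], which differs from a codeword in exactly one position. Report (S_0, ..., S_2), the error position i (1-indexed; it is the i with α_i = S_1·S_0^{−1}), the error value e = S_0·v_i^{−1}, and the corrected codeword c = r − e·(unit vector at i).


S = (9, 7, 3), error at position 5, error magnitude e = 8, c = [1, 4, 8, 5, 3].

Step 1: column multipliers v_i = (∏_{j≠i}(α_i − α_j))^{−1} mod 11.
  i = 1 (α = 3): (3−7)(3−5)(3−1)(3−2) = (−4)·(−2)·2·1 = 16 ≡ 5, so v_1 = 5^{−1} = 9 (mod 11).
  i = 2 (α = 7): (7−3)(7−5)(7−1)(7−2) = 4·2·6·5 = 240 ≡ 9, so v_2 = 9^{−1} = 5 (mod 11).
  i = 3 (α = 5): (5−3)(5−7)(5−1)(5−2) = 2·(−2)·4·3 = −48 ≡ 7, so v_3 = 7^{−1} = 8 (mod 11).
  i = 4 (α = 1): (1−3)(1−7)(1−5)(1−2) = (−2)·(−6)·(−4)·(−1) = 48 ≡ 4, so v_4 = 4^{−1} = 3 (mod 11).
  i = 5 (α = 2): (2−3)(2−7)(2−5)(2−1) = (−1)·(−5)·(−3)·1 = −15 ≡ 7, so v_5 = 7^{−1} = 8 (mod 11).
  v = [9, 5, 8, 3, 8].
Step 2: syndromes of r = [1, 4, 8, 5, 0] (all sums mod 11).
  S_0 = Σ v_i r_i = 9·1 + 5·4 + 8·8 + 3·5 + 8·0 = 108 ≡ 9.
  S_1 = Σ v_i α_i r_i = 9·3·1 + 5·7·4 + 8·5·8 + 3·1·5 + 8·2·0 = 502 ≡ 7.
  α_i^2 mod 11 = [9, 5, 3, 1, 4].
  S_2 = Σ v_i α_i^2 r_i = 9·9·1 + 5·5·4 + 8·3·8 + 3·1·5 + 8·4·0 = 388 ≡ 3.
  S = (9, 7, 3) ≠ 0, so r is not a codeword (an error is present).
Step 3: locate the error. For a single error e at position i, S_ℓ = v_i·e·α_i^ℓ, so α_err = S_1/S_0.
  S_0^{−1} = 9^{−1} = 5 (mod 11), so α_err = 7·5 = 35 ≡ 2 = α_5. Error position i = 5.
  Consistency check: S_2/S_1 = 3·8 = 24 ≡ 2 = α_err ✓ (single-error assumption holds).
Step 4: error magnitude e = S_0/v_5 = S_0·∏_{j≠5}(α_5 − α_j) = 9·7 = 63 ≡ 8 (mod 11).
Step 5: correct position 5: c_5 = r_5 − e = 0 − 8 ≡ 3 (mod 11). Hence c = [1, 4, 8, 5, 3].
  Check: interpolating c through the α_i gives m(x) = 7 + 9·x (degree < 2) with m(α_i) = c_i for every i, so c is indeed a codeword.


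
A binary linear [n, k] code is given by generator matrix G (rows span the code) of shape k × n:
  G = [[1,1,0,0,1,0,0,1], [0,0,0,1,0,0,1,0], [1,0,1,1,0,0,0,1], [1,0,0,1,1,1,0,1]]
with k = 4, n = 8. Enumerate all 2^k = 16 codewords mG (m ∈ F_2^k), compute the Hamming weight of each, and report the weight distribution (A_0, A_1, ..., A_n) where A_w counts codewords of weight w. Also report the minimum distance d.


Weight distribution: A_0 = 1, A_2 = 1, A_3 = 3, A_4 = 5, A_5 = 4, A_6 = 1, A_7 = 1. Minimum distance d = 2.

Enumerate all 2^4 = 16 messages m ∈ F_2^4.
For each, compute codeword c = mG in F_2^8, then tally its weight.
  m = 0000 → c = 00000000, weight = 0.
  m = 1000 → c = 11001001, weight = 4.
  m = 0100 → c = 00010010, weight = 2.
  m = 1100 → c = 11011011, weight = 6.
  m = 0010 → c = 10110001, weight = 4.
  m = 1010 → c = 01111000, weight = 4.
  m = 0110 → c = 10100011, weight = 4.
  m = 1110 → c = 01101010, weight = 4.
  m = 0001 → c = 10011101, weight = 5.
  m = 1001 → c = 01010100, weight = 3.
  m = 0101 → c = 10001111, weight = 5.
  m = 1101 → c = 01000110, weight = 3.
  m = 0011 → c = 00101100, weight = 3.
  m = 1011 → c = 11100101, weight = 5.
  m = 0111 → c = 00111110, weight = 5.
  m = 1111 → c = 11110111, weight = 7.
Tally weights:
  weight 0: 1 codewords.
  weight 2: 1 codewords.
  weight 3: 3 codewords.
  weight 4: 5 codewords.
  weight 5: 4 codewords.
  weight 6: 1 codewords.
  weight 7: 1 codewords.
Minimum distance d = smallest w > 0 with A_w > 0 = 2.
Sanity: Σ A_w = 16 = 2^4 = 16 ✓.


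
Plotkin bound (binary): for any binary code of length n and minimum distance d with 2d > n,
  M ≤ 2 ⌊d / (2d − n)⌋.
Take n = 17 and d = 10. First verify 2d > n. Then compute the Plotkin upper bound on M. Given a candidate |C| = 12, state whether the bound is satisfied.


Plotkin bound M ≤ 6; given |C| = 12 > bound (violated).

Check applicability: 2d = 20, n = 17.
2d − n = 3 > 0, so Plotkin applies.
Compute d/(2d−n) = 10/3 ≈ 3.3333.
⌊d/(2d−n)⌋ = 3.
Plotkin bound: M ≤ 2·3 = 6.
Given |C| = 12, check: VIOLATED.
This |C| is above the Plotkin bound, so no binary code with n = 17, d = 10 and 12 codewords exists.


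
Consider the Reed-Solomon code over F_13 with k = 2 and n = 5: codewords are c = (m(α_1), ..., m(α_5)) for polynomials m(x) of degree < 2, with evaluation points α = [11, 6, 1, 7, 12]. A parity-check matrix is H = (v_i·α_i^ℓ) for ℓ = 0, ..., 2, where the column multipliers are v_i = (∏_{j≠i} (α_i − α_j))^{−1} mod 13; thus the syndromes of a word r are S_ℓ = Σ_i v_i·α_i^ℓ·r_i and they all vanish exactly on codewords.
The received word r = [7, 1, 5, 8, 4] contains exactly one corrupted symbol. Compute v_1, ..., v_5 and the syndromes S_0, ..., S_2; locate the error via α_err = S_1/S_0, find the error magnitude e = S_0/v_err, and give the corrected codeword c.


S = (11, 4, 5), error at position 1, error magnitude e = 10, c = [10, 1, 5, 8, 4].

Step 1: column multipliers v_i = (∏_{j≠i}(α_i − α_j))^{−1} mod 13.
  i = 1 (α = 11): (11−6)(11−1)(11−7)(11−12) = 5·10·4·(−1) = −200 ≡ 8, so v_1 = 8^{−1} = 5 (mod 13).
  i = 2 (α = 6): (6−11)(6−1)(6−7)(6−12) = (−5)·5·(−1)·(−6) = −150 ≡ 6, so v_2 = 6^{−1} = 11 (mod 13).
  i = 3 (α = 1): (1−11)(1−6)(1−7)(1−12) = (−10)·(−5)·(−6)·(−11) = 3300 ≡ 11, so v_3 = 11^{−1} = 6 (mod 13).
  i = 4 (α = 7): (7−11)(7−6)(7−1)(7−12) = (−4)·1·6·(−5) = 120 ≡ 3, so v_4 = 3^{−1} = 9 (mod 13).
  i = 5 (α = 12): (12−11)(12−6)(12−1)(12−7) = 1·6·11·5 = 330 ≡ 5, so v_5 = 5^{−1} = 8 (mod 13).
  v = [5, 11, 6, 9, 8].
Step 2: syndromes of r = [7, 1, 5, 8, 4] (all sums mod 13).
  S_0 = Σ v_i r_i = 5·7 + 11·1 + 6·5 + 9·8 + 8·4 = 180 ≡ 11.
  S_1 = Σ v_i α_i r_i = 5·11·7 + 11·6·1 + 6·1·5 + 9·7·8 + 8·12·4 = 1369 ≡ 4.
  α_i^2 mod 13 = [4, 10, 1, 10, 1].
  S_2 = Σ v_i α_i^2 r_i = 5·4·7 + 11·10·1 + 6·1·5 + 9·10·8 + 8·1·4 = 1032 ≡ 5.
  S = (11, 4, 5) ≠ 0, so r is not a codeword (an error is present).
Step 3: locate the error. For a single error e at position i, S_ℓ = v_i·e·α_i^ℓ, so α_err = S_1/S_0.
  S_0^{−1} = 11^{−1} = 6 (mod 13), so α_err = 4·6 = 24 ≡ 11 = α_1. Error position i = 1.
  Consistency check: S_2/S_1 = 5·10 = 50 ≡ 11 = α_err ✓ (single-error assumption holds).
Step 4: error magnitude e = S_0/v_1 = S_0·∏_{j≠1}(α_1 − α_j) = 11·8 = 88 ≡ 10 (mod 13).
Step 5: correct position 1: c_1 = r_1 − e = 7 − 10 ≡ 10 (mod 13). Hence c = [10, 1, 5, 8, 4].
  Check: interpolating c through the α_i gives m(x) = 11 + 7·x (degree < 2) with m(α_i) = c_i for every i, so c is indeed a codeword.


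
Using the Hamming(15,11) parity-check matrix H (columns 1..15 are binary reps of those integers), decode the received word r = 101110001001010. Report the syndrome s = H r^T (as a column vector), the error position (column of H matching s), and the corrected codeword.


s = (1, 0, 0, 0)^T, error position = 8, corrected codeword c = 101110011001010

Compute s = H r^T mod 2 one row at a time:
  s_1 = 0 + 1 + 0 + 0 + 1 + 0 + 1 + 0 = 3 ≡ 1 (mod 2).
  s_2 = 1 + 1 + 0 + 0 + 1 + 0 + 1 + 0 = 4 ≡ 0 (mod 2).
  s_3 = 0 + 1 + 0 + 0 + 0 + 0 + 1 + 0 = 2 ≡ 0 (mod 2).
  s_4 = 1 + 1 + 1 + 0 + 1 + 0 + 0 + 0 = 4 ≡ 0 (mod 2).
s = (1, 0, 0, 0)^T — this equals column 8 of H (binary 1000), so error is at position 8.
Correct: flip bit 8 of r = 101110001001010 to get c = 101110011001010.


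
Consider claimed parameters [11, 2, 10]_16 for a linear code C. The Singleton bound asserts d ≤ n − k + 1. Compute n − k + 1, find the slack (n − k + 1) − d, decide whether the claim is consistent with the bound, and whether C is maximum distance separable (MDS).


Singleton RHS = n − k + 1 = 10, slack = 0, bound satisfied, MDS.

Singleton bound: d ≤ n − k + 1.
Here n = 11, k = 2, so n − k + 1 = 10.
Given d = 10, check d ≤ 10: YES.
Slack = (n − k + 1) − d = 0.
The code is MDS (slack = 0).
Description: the claimed parameters are [11, 2, 10]_16; such a code would be MDS (meets Singleton bound).


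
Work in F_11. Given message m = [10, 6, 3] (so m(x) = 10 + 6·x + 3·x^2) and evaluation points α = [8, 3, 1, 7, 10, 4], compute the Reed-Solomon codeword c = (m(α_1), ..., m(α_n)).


c = [8, 0, 8, 1, 7, 5]

Message polynomial: m(x) = 10 + 6·x + 3·x^2 (mod 11).
For each evaluation point α_i, compute m(α_i) mod 11:
  α_1 = 8: Horner steps 3 → 8 → 8, so m(8) = 8.
  α_2 = 3: Horner steps 3 → 4 → 0, so m(3) = 0.
  α_3 = 1: Horner steps 3 → 9 → 8, so m(1) = 8.
  α_4 = 7: Horner steps 3 → 5 → 1, so m(7) = 1.
  α_5 = 10: Horner steps 3 → 3 → 7, so m(10) = 7.
  α_6 = 4: Horner steps 3 → 7 → 5, so m(4) = 5.
Codeword c = [8, 0, 8, 1, 7, 5] ∈ F_11^6.


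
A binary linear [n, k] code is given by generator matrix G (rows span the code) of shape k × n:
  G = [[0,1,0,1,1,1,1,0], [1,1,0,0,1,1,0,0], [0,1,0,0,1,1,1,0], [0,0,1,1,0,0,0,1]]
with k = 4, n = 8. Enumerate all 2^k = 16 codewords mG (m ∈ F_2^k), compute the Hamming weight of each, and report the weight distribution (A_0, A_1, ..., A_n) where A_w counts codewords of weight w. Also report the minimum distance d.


Weight distribution: A_0 = 1, A_1 = 1, A_2 = 2, A_3 = 2, A_4 = 3, A_5 = 3, A_6 = 2, A_7 = 2. Minimum distance d = 1.

Enumerate all 2^4 = 16 messages m ∈ F_2^4.
For each, compute codeword c = mG in F_2^8, then tally its weight.
  m = 0000 → c = 00000000, weight = 0.
  m = 1000 → c = 01011110, weight = 5.
  m = 0100 → c = 11001100, weight = 4.
  m = 1100 → c = 10010010, weight = 3.
  m = 0010 → c = 01001110, weight = 4.
  m = 1010 → c = 00010000, weight = 1.
  m = 0110 → c = 10000010, weight = 2.
  m = 1110 → c = 11011100, weight = 5.
  m = 0001 → c = 00110001, weight = 3.
  m = 1001 → c = 01101111, weight = 6.
  m = 0101 → c = 11111101, weight = 7.
  m = 1101 → c = 10100011, weight = 4.
  m = 0011 → c = 01111111, weight = 7.
  m = 1011 → c = 00100001, weight = 2.
  m = 0111 → c = 10110011, weight = 5.
  m = 1111 → c = 11101101, weight = 6.
Tally weights:
  weight 0: 1 codewords.
  weight 1: 1 codewords.
  weight 2: 2 codewords.
  weight 3: 2 codewords.
  weight 4: 3 codewords.
  weight 5: 3 codewords.
  weight 6: 2 codewords.
  weight 7: 2 codewords.
Minimum distance d = smallest w > 0 with A_w > 0 = 1.
Sanity: Σ A_w = 16 = 2^4 = 16 ✓.
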